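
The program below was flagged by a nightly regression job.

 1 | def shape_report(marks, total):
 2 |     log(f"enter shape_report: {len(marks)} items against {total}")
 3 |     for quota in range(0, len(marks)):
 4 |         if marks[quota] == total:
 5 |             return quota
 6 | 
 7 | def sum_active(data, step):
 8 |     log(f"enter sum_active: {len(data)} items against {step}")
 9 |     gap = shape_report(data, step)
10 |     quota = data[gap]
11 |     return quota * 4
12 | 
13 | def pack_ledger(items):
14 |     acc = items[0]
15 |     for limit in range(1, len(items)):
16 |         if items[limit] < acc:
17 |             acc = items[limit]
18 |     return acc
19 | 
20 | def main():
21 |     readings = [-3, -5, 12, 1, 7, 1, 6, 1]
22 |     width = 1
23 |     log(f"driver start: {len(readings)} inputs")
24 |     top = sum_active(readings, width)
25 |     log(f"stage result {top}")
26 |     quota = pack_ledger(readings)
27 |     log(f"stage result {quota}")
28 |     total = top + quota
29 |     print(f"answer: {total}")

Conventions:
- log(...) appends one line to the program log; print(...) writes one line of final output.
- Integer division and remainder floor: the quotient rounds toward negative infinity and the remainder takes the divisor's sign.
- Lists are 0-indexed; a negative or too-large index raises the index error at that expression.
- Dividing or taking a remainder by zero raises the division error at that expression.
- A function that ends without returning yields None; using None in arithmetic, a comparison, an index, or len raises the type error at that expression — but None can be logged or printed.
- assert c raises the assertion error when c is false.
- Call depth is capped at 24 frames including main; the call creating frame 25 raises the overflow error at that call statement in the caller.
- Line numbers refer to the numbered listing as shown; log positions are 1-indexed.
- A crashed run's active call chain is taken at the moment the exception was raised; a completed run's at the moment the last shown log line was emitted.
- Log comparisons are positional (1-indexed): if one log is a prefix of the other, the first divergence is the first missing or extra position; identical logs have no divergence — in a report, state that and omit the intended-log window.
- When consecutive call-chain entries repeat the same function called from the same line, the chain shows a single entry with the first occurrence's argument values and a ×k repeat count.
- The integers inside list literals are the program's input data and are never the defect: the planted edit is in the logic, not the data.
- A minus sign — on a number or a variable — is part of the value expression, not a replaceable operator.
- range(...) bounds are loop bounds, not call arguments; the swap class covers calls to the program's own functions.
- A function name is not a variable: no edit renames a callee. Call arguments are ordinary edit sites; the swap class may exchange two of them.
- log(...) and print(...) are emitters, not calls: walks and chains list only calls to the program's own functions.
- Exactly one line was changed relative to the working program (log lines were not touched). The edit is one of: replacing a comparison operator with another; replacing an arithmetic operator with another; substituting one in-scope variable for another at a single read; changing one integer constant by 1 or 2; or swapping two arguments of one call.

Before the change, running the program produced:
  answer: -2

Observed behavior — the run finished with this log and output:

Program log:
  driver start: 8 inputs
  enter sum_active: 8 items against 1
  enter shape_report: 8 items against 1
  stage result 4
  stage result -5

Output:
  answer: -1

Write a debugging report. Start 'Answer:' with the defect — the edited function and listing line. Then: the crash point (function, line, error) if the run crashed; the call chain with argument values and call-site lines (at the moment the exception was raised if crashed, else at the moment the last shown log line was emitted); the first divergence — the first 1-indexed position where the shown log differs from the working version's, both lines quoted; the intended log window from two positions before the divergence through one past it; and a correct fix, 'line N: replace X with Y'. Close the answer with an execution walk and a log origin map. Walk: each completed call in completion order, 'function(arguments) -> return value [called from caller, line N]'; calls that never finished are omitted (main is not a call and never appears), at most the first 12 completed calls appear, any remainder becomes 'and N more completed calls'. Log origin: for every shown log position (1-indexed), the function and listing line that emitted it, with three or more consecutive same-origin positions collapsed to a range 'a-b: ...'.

Answer: the defect is in sum_active at line 11.
Key fact: At log position 4 the runs split — shown 'stage result 4', but the working version logs 'stage result 3'.
Call chain: main.
First divergence: position 4 — shown 'stage result 4', intended 'stage result 3'.
Intended log window:
  2: enter sum_active: 8 items against 1
  3: enter shape_report: 8 items against 1
  4: stage result 3
  5: stage result -5
Execution walk:
  shape_report([-3, -5, 12, 1, 7, 1, 6, 1], 1) -> 3  [called from sum_active, line 9]
  sum_active([-3, -5, 12, 1, 7, 1, 6, 1], 1) -> 4  [called from main, line 24]
  pack_ledger([-3, -5, 12, 1, 7, 1, 6, 1]) -> -5  [called from main, line 26]
Log origin:
  1 — main, line 23
  2 — sum_active, line 8
  3 — shape_report, line 2
  4 — main, line 25
  5 — main, line 27
A correct fix: line 11: replace `4` with `3`.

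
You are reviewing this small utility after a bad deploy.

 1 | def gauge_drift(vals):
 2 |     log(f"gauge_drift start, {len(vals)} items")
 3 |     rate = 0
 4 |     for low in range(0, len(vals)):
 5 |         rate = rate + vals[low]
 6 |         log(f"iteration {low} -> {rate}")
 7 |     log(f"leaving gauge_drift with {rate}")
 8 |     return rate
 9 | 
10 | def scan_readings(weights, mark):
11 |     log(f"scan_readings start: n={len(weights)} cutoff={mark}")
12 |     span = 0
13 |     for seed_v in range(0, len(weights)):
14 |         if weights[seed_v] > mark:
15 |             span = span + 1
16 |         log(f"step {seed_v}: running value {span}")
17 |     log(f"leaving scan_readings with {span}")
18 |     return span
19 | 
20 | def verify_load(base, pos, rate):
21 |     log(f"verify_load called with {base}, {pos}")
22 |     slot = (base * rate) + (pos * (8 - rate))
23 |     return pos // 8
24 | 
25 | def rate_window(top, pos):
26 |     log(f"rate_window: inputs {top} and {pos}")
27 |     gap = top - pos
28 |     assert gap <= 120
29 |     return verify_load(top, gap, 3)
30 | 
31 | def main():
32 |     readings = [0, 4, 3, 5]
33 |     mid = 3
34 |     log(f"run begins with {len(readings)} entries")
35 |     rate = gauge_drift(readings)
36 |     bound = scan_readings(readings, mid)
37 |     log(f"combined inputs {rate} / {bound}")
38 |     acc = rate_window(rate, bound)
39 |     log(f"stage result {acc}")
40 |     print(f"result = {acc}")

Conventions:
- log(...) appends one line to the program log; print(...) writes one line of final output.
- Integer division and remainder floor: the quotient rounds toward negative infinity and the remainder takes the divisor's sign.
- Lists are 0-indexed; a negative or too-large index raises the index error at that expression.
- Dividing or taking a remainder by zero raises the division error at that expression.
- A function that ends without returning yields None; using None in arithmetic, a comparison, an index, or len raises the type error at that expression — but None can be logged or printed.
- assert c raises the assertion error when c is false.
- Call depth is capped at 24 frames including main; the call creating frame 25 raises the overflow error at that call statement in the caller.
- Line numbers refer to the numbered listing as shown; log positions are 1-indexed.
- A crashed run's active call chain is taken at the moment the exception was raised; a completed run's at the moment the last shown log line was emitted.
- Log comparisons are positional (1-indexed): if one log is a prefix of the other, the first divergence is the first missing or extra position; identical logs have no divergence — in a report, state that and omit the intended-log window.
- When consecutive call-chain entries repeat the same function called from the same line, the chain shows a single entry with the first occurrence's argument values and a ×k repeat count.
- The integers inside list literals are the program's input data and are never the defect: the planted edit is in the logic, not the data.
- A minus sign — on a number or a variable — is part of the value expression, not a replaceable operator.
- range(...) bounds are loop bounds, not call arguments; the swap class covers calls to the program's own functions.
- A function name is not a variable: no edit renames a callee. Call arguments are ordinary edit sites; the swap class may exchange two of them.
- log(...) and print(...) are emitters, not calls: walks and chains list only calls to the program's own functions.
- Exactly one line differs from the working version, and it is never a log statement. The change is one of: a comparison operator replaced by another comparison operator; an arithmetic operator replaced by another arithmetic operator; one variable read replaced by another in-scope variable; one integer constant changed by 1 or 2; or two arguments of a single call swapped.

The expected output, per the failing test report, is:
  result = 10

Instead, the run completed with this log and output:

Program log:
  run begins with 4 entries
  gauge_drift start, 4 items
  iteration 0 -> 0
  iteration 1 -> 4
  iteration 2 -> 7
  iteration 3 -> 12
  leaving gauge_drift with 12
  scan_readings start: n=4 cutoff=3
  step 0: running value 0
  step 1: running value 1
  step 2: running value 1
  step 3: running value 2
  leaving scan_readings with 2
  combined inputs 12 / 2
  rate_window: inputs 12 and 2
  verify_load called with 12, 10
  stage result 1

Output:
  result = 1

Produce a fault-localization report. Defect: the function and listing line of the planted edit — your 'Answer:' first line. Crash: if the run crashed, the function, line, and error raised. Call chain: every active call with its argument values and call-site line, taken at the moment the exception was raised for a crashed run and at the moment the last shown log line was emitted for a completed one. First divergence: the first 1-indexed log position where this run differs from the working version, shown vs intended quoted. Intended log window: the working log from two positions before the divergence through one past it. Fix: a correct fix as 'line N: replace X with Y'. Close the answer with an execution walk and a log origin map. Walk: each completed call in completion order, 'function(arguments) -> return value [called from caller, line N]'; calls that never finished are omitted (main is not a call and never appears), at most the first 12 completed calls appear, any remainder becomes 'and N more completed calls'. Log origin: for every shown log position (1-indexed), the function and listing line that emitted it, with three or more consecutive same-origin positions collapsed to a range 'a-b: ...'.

Answer: the defect is in verify_load at line 23.
Key fact: Log line 17 is where behavior first shows: 'stage result 1' appears instead of 'stage result 10'.
Call chain: main.
First divergence: position 17 — shown 'stage result 1', intended 'stage result 10'.
Intended log window:
  15: rate_window: inputs 12 and 2
  16: verify_load called with 12, 10
  17: stage result 10
Execution walk:
  gauge_drift([0, 4, 3, 5]) -> 12  [called from main, line 35]
  scan_readings([0, 4, 3, 5], 3) -> 2  [called from main, line 36]
  verify_load(12, 10, 3) -> 1  [called from rate_window, line 29]
  rate_window(12, 2) -> 1  [called from main, line 38]
Log origins:
  1: logged in main at line 34
  2: logged in gauge_drift at line 2
  3-6: logged in gauge_drift at line 6
  7: logged in gauge_drift at line 7
  8: logged in scan_readings at line 11
  9-12: logged in scan_readings at line 16
  13: logged in scan_readings at line 17
  14: logged in main at line 37
  15: logged in rate_window at line 26
  16: logged in verify_load at line 21
  17: logged in main at line 39
A correct fix: line 23: replace `pos` with `slot`.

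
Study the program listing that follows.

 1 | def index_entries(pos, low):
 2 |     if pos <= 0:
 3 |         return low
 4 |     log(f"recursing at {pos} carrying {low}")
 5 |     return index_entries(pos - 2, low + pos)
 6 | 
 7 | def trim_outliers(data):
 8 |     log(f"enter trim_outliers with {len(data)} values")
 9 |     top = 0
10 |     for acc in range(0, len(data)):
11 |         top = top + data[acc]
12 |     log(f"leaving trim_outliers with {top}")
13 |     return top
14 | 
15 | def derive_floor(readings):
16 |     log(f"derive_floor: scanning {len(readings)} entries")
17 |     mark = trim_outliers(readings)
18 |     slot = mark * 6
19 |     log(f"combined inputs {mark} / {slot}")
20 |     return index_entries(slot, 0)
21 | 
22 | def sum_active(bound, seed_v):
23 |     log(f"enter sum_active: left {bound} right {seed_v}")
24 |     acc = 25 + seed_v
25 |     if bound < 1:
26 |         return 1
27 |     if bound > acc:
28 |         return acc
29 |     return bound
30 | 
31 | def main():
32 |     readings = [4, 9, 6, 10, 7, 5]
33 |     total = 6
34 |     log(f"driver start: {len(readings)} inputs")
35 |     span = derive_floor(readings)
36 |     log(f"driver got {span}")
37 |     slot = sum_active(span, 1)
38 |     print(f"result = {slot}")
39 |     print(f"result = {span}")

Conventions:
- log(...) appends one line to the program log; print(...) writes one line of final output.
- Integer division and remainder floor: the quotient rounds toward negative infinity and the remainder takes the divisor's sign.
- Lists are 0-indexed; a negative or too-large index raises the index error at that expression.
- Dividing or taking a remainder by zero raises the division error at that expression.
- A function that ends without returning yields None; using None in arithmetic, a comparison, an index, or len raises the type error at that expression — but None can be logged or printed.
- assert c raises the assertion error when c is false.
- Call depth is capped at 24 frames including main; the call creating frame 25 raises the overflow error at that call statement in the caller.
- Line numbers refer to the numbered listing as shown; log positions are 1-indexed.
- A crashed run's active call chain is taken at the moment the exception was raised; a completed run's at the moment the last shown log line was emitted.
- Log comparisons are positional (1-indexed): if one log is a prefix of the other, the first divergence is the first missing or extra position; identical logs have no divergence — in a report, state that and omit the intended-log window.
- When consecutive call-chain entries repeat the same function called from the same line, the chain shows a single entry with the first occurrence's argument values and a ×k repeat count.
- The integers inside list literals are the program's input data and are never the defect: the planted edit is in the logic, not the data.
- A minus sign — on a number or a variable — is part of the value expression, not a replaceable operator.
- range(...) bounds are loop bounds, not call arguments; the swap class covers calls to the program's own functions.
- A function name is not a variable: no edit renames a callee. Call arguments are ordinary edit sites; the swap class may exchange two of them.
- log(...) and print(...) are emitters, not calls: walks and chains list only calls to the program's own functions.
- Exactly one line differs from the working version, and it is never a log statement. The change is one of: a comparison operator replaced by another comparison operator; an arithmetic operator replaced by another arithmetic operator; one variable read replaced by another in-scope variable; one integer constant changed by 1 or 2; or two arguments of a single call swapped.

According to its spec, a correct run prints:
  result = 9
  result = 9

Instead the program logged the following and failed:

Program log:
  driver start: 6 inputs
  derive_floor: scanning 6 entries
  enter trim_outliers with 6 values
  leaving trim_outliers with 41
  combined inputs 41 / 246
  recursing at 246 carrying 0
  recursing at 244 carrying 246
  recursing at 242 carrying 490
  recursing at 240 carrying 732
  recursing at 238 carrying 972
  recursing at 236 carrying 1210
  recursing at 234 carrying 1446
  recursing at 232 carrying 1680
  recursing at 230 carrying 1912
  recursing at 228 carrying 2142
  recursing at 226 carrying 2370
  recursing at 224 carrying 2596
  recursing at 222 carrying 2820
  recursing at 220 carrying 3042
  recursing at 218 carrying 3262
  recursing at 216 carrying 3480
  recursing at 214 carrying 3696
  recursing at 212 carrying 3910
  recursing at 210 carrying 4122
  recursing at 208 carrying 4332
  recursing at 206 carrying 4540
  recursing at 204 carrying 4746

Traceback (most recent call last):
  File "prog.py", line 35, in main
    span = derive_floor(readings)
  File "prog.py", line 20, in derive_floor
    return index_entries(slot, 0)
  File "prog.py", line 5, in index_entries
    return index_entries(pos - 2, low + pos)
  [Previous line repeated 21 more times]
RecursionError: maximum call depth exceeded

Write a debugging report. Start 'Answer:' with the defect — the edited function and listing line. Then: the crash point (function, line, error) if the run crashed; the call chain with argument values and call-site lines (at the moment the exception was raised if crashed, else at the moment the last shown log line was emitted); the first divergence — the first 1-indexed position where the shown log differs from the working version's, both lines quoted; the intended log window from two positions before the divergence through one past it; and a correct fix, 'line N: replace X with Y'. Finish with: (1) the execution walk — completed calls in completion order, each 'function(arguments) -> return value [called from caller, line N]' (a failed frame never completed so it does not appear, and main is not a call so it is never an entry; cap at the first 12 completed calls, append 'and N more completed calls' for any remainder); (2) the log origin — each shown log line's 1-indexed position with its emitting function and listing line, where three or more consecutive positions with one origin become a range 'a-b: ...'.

Answer: the defect is in derive_floor at line 18.
Core observation: The log first diverges at position 5: the faulty run prints 'combined inputs 41 / 246' where the working version prints 'combined inputs 41 / 5'.
Crash: index_entries, line 5, RecursionError.
Call chain: main -> derive_floor([4, 9, 6, 10, 7, 5]) (called at line 35) -> index_entries(246, 0) (called at line 20) -> index_entries(244, 246) (called at line 5) ×21.
First divergence: position 5 — shown 'combined inputs 41 / 246', intended 'combined inputs 41 / 5'.
Intended log window:
  3: enter trim_outliers with 6 values
  4: leaving trim_outliers with 41
  5: combined inputs 41 / 5
  6: recursing at 5 carrying 0
Execution walk:
  trim_outliers([4, 9, 6, 10, 7, 5]) -> 41  [called from derive_floor, line 17]
Log origins:
  1: from main, line 34
  2: from derive_floor, line 16
  3: from trim_outliers, line 8
  4: from trim_outliers, line 12
  5: from derive_floor, line 19
  6-27: from index_entries, line 4
A correct fix: line 18: replace `*` with `%`.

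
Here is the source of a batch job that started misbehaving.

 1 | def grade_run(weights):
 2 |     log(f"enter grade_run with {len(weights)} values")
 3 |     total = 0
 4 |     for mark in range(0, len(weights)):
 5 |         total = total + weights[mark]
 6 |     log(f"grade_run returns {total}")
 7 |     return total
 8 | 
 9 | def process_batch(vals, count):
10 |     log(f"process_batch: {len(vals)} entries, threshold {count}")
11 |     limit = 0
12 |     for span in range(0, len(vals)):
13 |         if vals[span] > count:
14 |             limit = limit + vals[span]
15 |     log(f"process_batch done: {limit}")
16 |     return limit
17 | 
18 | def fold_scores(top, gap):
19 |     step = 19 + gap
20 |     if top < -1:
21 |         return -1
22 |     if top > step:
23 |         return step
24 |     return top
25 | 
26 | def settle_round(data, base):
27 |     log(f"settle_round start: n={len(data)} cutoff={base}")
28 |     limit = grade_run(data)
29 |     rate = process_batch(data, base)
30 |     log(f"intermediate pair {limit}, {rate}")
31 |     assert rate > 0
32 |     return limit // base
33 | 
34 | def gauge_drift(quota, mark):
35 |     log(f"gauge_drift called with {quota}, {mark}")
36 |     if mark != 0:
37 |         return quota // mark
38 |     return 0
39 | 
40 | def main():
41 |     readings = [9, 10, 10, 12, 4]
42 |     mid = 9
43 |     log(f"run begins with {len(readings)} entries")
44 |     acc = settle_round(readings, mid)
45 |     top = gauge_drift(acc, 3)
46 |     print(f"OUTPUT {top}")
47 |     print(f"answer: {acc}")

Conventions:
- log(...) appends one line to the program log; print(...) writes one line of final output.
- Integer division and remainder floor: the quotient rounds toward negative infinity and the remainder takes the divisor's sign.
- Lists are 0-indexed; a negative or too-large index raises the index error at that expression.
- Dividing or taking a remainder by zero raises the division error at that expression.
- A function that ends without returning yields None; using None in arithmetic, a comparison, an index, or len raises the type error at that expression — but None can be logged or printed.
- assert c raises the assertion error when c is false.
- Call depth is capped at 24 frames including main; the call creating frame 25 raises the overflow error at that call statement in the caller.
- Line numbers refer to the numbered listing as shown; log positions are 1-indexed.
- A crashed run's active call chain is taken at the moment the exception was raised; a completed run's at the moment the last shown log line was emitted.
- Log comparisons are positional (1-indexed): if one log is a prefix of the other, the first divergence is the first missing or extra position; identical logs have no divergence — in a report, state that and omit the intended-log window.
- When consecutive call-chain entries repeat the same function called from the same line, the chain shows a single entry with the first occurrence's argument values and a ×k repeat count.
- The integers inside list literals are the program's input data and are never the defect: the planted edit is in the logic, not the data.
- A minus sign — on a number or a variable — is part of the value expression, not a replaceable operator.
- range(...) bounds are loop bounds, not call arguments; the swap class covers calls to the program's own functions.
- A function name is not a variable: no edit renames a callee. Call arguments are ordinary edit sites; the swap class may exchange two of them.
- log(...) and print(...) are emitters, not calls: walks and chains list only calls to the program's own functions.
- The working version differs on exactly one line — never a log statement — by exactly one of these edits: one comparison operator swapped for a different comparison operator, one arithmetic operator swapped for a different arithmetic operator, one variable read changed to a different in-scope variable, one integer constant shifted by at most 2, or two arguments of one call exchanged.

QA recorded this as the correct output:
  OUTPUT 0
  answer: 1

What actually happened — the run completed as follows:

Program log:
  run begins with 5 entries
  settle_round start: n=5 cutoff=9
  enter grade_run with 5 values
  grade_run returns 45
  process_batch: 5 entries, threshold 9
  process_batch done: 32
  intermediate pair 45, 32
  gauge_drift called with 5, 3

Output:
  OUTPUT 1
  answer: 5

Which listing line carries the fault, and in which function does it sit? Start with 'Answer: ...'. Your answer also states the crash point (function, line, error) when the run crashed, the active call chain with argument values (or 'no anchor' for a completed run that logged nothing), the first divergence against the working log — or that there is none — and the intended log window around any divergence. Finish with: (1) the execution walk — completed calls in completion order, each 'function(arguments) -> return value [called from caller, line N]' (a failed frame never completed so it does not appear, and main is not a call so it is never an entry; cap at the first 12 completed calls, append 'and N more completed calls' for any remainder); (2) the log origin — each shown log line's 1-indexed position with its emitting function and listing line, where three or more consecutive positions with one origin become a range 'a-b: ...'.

Answer: the defect is in settle_round at line 32.
Core observation: The earliest visible damage is log position 8 — 'gauge_drift called with 5, 3' rather than the intended 'gauge_drift called with 1, 3'.
Call chain: main -> gauge_drift(5, 3) (called at line 45).
First divergence: position 8 — shown 'gauge_drift called with 5, 3', intended 'gauge_drift called with 1, 3'.
Intended log window:
  6: process_batch done: 32
  7: intermediate pair 45, 32
  8: gauge_drift called with 1, 3
Execution walk:
  grade_run([9, 10, 10, 12, 4]) -> 45  [called from settle_round, line 28]
  process_batch([9, 10, 10, 12, 4], 9) -> 32  [called from settle_round, line 29]
  settle_round([9, 10, 10, 12, 4], 9) -> 5  [called from main, line 44]
  gauge_drift(5, 3) -> 1  [called from main, line 45]
Log line origins:
  1: logged in main at line 43
  2: logged in settle_round at line 27
  3: logged in grade_run at line 2
  4: logged in grade_run at line 6
  5: logged in process_batch at line 10
  6: logged in process_batch at line 15
  7: logged in settle_round at line 30
  8: logged in gauge_drift at line 35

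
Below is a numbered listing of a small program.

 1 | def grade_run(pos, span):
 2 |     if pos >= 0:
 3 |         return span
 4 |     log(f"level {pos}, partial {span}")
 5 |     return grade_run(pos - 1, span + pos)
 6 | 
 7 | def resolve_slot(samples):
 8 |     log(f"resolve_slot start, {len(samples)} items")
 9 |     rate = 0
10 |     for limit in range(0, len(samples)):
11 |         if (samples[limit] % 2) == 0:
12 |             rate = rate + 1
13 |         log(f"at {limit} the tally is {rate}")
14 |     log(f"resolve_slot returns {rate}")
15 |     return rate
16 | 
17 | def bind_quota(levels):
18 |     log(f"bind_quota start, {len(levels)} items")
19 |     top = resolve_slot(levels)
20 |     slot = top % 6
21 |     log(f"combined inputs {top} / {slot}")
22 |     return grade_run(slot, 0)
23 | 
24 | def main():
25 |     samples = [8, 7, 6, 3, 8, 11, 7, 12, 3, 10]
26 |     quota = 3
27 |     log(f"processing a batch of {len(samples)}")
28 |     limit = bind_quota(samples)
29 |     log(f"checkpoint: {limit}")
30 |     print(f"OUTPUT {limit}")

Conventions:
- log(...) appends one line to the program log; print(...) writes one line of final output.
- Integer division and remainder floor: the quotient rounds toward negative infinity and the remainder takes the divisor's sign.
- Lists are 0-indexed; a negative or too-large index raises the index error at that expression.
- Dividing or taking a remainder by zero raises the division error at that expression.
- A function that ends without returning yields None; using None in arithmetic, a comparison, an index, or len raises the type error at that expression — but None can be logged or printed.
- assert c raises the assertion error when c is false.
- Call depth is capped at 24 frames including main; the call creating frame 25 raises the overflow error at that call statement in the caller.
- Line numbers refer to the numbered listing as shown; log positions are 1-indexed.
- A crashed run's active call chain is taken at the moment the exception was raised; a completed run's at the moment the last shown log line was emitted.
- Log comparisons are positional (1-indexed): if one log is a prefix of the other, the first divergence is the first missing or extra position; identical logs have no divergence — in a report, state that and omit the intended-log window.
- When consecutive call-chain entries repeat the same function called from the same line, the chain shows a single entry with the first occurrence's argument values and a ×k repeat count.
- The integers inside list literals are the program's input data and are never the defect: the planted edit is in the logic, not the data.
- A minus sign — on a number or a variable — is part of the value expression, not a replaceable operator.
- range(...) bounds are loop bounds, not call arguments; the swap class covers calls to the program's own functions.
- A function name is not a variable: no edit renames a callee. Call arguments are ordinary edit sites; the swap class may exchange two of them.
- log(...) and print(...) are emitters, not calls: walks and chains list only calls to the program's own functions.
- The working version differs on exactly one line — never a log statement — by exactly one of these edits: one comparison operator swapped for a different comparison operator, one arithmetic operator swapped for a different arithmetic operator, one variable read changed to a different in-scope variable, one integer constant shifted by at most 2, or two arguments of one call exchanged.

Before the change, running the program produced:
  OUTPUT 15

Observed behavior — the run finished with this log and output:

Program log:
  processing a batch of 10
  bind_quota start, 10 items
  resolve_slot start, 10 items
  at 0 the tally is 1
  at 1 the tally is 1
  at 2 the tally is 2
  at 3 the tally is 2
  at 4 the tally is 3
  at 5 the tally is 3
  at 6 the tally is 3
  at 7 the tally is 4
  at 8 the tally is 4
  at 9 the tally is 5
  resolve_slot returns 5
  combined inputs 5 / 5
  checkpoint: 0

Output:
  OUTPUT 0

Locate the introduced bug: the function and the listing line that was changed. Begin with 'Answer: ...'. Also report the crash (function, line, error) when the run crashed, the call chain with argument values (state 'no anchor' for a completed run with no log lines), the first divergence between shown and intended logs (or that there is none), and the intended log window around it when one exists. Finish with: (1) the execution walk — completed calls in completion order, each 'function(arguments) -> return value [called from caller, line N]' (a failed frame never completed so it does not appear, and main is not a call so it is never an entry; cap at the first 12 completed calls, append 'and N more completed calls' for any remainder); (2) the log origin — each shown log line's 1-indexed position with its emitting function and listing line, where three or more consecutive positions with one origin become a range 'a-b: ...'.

Answer: the defect is in grade_run at line 2.
Key observation: The log first diverges at position 16: the faulty run prints 'checkpoint: 0' where the working version prints 'level 5, partial 0'.
Call chain: main.
First divergence: at position 16 the run shows 'checkpoint: 0' where the working version logs 'level 5, partial 0'.
Intended log window:
  14: resolve_slot returns 5
  15: combined inputs 5 / 5
  16: level 5, partial 0
  17: level 4, partial 5
Execution walk:
  resolve_slot([8, 7, 6, 3, 8, 11, 7, 12, 3, 10]) -> 5  [called from bind_quota, line 19]
  grade_run(5, 0) -> 0  [called from bind_quota, line 22]
  bind_quota([8, 7, 6, 3, 8, 11, 7, 12, 3, 10]) -> 0  [called from main, line 28]
Origin of each log line:
  1: emitted by main (line 27)
  2: emitted by bind_quota (line 18)
  3: emitted by resolve_slot (line 8)
  4-13: emitted by resolve_slot (line 13)
  14: emitted by resolve_slot (line 14)
  15: emitted by bind_quota (line 21)
  16: emitted by main (line 29)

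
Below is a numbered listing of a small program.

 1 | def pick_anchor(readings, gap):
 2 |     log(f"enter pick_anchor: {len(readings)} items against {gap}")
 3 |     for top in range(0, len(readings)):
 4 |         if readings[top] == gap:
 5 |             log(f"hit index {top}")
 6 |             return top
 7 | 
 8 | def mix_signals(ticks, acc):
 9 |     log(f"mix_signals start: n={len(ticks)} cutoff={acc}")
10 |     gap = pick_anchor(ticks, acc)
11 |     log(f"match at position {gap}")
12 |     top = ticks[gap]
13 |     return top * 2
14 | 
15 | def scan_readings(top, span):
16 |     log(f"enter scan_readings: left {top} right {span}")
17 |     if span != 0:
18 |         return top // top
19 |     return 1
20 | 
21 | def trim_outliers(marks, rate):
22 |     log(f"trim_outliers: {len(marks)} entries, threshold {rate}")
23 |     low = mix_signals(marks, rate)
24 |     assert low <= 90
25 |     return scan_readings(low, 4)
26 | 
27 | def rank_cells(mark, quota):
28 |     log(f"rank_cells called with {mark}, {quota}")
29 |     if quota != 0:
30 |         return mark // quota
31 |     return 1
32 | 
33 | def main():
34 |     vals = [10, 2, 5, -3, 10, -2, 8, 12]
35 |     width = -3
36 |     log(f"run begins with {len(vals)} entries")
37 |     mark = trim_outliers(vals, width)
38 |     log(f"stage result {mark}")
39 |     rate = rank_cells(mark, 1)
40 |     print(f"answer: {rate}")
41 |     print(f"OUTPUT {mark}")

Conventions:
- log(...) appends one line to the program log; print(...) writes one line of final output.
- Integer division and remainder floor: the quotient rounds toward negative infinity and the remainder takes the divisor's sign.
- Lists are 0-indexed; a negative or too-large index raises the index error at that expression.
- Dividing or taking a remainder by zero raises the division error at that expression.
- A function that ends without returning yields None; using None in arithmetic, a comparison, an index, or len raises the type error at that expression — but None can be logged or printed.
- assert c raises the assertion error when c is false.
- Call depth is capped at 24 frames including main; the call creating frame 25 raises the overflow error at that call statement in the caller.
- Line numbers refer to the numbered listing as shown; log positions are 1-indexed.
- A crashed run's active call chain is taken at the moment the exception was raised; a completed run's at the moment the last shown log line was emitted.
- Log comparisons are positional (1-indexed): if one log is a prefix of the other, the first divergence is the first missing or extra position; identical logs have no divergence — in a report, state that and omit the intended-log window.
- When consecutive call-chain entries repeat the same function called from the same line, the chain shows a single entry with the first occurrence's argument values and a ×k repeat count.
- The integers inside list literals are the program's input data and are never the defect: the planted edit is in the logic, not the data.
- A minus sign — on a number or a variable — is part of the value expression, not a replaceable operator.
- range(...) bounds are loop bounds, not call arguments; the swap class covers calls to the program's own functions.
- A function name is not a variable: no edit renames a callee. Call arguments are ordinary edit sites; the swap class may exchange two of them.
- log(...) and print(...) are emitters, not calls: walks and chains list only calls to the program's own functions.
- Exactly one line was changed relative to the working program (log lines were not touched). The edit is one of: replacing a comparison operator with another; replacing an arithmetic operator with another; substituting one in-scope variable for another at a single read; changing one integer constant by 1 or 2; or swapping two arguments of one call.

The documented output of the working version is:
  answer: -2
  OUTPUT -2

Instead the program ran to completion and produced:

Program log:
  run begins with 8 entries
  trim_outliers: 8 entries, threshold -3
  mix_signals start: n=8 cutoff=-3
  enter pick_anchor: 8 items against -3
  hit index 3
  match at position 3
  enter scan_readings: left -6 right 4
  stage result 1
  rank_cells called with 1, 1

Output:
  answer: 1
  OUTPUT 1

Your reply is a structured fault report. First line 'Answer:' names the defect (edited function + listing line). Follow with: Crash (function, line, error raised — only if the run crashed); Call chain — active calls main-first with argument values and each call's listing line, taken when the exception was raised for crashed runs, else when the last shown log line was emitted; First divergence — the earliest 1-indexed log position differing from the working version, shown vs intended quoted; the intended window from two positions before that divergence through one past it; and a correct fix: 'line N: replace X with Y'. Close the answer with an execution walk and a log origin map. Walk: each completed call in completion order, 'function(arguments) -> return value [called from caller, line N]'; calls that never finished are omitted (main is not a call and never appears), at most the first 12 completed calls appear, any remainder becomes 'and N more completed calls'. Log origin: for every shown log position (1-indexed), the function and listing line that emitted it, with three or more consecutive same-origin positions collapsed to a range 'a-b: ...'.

Answer: the defect is in scan_readings at line 18.
The tell: At log position 8 the runs split — shown 'stage result 1', but the working version logs 'stage result -2'.
Call chain: main -> rank_cells(1, 1) (called at line 39).
First divergence: position 8 — the shown line 'stage result 1' should read 'stage result -2'.
Intended log window:
  6: match at position 3
  7: enter scan_readings: left -6 right 4
  8: stage result -2
  9: rank_cells called with -2, 1
Execution walk:
  pick_anchor([10, 2, 5, -3, 10, -2, 8, 12], -3) -> 3  [called from mix_signals, line 10]
  mix_signals([10, 2, 5, -3, 10, -2, 8, 12], -3) -> -6  [called from trim_outliers, line 23]
  scan_readings(-6, 4) -> 1  [called from trim_outliers, line 25]
  trim_outliers([10, 2, 5, -3, 10, -2, 8, 12], -3) -> 1  [called from main, line 37]
  rank_cells(1, 1) -> 1  [called from main, line 39]
Log origin:
  1 — main, line 36
  2 — trim_outliers, line 22
  3 — mix_signals, line 9
  4 — pick_anchor, line 2
  5 — pick_anchor, line 5
  6 — mix_signals, line 11
  7 — scan_readings, line 16
  8 — main, line 38
  9 — rank_cells, line 28
A correct fix: line 18: replace `top // top` with `top // span`.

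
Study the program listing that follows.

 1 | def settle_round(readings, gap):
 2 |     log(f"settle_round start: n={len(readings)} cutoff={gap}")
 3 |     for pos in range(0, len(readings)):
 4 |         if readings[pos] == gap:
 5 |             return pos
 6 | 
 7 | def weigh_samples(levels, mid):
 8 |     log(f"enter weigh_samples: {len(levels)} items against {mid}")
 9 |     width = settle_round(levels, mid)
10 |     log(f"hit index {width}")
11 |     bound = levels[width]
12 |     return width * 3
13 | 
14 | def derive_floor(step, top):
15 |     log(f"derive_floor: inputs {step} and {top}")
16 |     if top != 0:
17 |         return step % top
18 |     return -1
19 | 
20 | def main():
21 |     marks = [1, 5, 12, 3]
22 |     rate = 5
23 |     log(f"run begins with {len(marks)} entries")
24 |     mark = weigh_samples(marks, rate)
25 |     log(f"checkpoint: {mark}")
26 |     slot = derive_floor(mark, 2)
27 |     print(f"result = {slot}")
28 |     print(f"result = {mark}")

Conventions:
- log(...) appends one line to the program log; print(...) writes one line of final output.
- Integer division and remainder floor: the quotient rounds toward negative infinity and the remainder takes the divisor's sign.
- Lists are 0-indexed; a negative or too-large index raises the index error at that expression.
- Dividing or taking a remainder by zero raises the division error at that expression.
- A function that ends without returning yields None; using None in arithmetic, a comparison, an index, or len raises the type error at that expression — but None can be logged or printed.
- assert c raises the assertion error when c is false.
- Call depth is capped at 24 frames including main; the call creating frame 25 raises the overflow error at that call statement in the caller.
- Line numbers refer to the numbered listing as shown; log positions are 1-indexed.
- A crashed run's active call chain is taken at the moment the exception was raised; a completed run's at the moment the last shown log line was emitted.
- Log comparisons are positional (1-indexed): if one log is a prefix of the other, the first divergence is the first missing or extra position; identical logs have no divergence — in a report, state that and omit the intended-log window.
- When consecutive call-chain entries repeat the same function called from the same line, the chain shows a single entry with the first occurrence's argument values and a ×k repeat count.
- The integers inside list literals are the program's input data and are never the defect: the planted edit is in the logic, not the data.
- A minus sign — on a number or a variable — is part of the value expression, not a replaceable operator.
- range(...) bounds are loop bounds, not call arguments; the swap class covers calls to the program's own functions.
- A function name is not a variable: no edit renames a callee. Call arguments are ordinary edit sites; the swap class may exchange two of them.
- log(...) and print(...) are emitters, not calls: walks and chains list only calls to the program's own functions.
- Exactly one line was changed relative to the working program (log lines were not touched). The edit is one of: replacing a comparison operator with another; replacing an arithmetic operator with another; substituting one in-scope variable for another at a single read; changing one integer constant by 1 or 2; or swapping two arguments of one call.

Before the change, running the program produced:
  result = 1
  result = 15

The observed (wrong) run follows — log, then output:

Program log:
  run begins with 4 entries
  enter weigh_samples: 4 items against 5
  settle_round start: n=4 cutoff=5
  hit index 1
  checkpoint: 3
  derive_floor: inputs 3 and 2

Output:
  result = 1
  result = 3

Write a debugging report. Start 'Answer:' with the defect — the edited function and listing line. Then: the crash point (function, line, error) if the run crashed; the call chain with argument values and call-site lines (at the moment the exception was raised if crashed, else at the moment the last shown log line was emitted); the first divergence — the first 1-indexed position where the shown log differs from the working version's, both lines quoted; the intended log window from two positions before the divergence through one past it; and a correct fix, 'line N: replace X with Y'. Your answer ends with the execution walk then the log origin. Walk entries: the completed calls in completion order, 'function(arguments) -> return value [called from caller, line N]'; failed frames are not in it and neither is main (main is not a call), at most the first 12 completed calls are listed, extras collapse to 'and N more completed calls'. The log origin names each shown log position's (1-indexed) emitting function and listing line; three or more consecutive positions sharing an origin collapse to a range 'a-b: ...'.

Answer: the defect is in weigh_samples at line 12.
Core observation: The earliest visible damage is log position 5 — 'checkpoint: 3' rather than the intended 'checkpoint: 15'.
Call chain: main -> derive_floor(3, 2) (called at line 26).
First divergence: position 5; shown 'checkpoint: 3' vs intended 'checkpoint: 15'.
Intended log window:
  3: settle_round start: n=4 cutoff=5
  4: hit index 1
  5: checkpoint: 15
  6: derive_floor: inputs 15 and 2
Execution walk:
  settle_round([1, 5, 12, 3], 5) -> 1  [called from weigh_samples, line 9]
  weigh_samples([1, 5, 12, 3], 5) -> 3  [called from main, line 24]
  derive_floor(3, 2) -> 1  [called from main, line 26]
Log line origins:
  1: emitted by main (line 23)
  2: emitted by weigh_samples (line 8)
  3: emitted by settle_round (line 2)
  4: emitted by weigh_samples (line 10)
  5: emitted by main (line 25)
  6: emitted by derive_floor (line 15)
A correct fix: line 12: replace `width` with `bound`.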